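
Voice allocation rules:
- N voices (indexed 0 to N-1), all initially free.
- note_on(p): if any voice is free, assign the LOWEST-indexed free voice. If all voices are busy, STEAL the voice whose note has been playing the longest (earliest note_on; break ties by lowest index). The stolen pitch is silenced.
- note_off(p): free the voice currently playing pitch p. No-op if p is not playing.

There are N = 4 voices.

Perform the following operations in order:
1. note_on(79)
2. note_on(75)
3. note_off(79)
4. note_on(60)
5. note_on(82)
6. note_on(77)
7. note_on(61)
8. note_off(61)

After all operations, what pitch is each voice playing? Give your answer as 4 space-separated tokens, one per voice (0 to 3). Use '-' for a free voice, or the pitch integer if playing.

Op 1: note_on(79): voice 0 is free -> assigned | voices=[79 - - -]
Op 2: note_on(75): voice 1 is free -> assigned | voices=[79 75 - -]
Op 3: note_off(79): free voice 0 | voices=[- 75 - -]
Op 4: note_on(60): voice 0 is free -> assigned | voices=[60 75 - -]
Op 5: note_on(82): voice 2 is free -> assigned | voices=[60 75 82 -]
Op 6: note_on(77): voice 3 is free -> assigned | voices=[60 75 82 77]
Op 7: note_on(61): all voices busy, STEAL voice 1 (pitch 75, oldest) -> assign | voices=[60 61 82 77]
Op 8: note_off(61): free voice 1 | voices=[60 - 82 77]

Answer: 60 - 82 77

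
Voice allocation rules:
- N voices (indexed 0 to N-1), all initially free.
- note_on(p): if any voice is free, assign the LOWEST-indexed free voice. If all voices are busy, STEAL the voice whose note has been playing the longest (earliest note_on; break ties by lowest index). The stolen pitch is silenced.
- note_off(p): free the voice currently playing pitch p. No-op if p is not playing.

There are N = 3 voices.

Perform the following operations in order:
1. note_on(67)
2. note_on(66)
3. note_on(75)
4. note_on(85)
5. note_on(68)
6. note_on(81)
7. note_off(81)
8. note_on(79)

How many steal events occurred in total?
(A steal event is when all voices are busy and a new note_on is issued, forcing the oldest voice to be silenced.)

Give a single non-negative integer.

Op 1: note_on(67): voice 0 is free -> assigned | voices=[67 - -]
Op 2: note_on(66): voice 1 is free -> assigned | voices=[67 66 -]
Op 3: note_on(75): voice 2 is free -> assigned | voices=[67 66 75]
Op 4: note_on(85): all voices busy, STEAL voice 0 (pitch 67, oldest) -> assign | voices=[85 66 75]
Op 5: note_on(68): all voices busy, STEAL voice 1 (pitch 66, oldest) -> assign | voices=[85 68 75]
Op 6: note_on(81): all voices busy, STEAL voice 2 (pitch 75, oldest) -> assign | voices=[85 68 81]
Op 7: note_off(81): free voice 2 | voices=[85 68 -]
Op 8: note_on(79): voice 2 is free -> assigned | voices=[85 68 79]

Answer: 3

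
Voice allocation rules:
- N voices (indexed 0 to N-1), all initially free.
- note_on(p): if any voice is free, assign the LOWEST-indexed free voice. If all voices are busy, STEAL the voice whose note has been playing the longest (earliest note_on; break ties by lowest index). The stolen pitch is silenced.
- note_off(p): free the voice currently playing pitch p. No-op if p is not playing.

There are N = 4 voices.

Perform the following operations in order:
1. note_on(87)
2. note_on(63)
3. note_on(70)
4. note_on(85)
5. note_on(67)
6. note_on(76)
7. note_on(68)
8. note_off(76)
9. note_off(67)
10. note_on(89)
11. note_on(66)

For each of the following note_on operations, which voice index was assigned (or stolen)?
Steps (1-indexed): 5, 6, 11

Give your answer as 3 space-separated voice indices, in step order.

Op 1: note_on(87): voice 0 is free -> assigned | voices=[87 - - -]
Op 2: note_on(63): voice 1 is free -> assigned | voices=[87 63 - -]
Op 3: note_on(70): voice 2 is free -> assigned | voices=[87 63 70 -]
Op 4: note_on(85): voice 3 is free -> assigned | voices=[87 63 70 85]
Op 5: note_on(67): all voices busy, STEAL voice 0 (pitch 87, oldest) -> assign | voices=[67 63 70 85]
Op 6: note_on(76): all voices busy, STEAL voice 1 (pitch 63, oldest) -> assign | voices=[67 76 70 85]
Op 7: note_on(68): all voices busy, STEAL voice 2 (pitch 70, oldest) -> assign | voices=[67 76 68 85]
Op 8: note_off(76): free voice 1 | voices=[67 - 68 85]
Op 9: note_off(67): free voice 0 | voices=[- - 68 85]
Op 10: note_on(89): voice 0 is free -> assigned | voices=[89 - 68 85]
Op 11: note_on(66): voice 1 is free -> assigned | voices=[89 66 68 85]

Answer: 0 1 1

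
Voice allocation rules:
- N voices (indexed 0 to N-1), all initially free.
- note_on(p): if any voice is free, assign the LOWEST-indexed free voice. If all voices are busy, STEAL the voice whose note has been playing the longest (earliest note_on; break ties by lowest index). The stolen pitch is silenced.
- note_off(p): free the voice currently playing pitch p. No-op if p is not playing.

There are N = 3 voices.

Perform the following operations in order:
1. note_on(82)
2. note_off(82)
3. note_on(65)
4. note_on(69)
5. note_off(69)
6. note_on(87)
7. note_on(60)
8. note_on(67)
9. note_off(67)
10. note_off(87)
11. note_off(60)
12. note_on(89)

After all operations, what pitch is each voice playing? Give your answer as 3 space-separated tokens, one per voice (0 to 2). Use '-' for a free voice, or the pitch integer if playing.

Op 1: note_on(82): voice 0 is free -> assigned | voices=[82 - -]
Op 2: note_off(82): free voice 0 | voices=[- - -]
Op 3: note_on(65): voice 0 is free -> assigned | voices=[65 - -]
Op 4: note_on(69): voice 1 is free -> assigned | voices=[65 69 -]
Op 5: note_off(69): free voice 1 | voices=[65 - -]
Op 6: note_on(87): voice 1 is free -> assigned | voices=[65 87 -]
Op 7: note_on(60): voice 2 is free -> assigned | voices=[65 87 60]
Op 8: note_on(67): all voices busy, STEAL voice 0 (pitch 65, oldest) -> assign | voices=[67 87 60]
Op 9: note_off(67): free voice 0 | voices=[- 87 60]
Op 10: note_off(87): free voice 1 | voices=[- - 60]
Op 11: note_off(60): free voice 2 | voices=[- - -]
Op 12: note_on(89): voice 0 is free -> assigned | voices=[89 - -]

Answer: 89 - -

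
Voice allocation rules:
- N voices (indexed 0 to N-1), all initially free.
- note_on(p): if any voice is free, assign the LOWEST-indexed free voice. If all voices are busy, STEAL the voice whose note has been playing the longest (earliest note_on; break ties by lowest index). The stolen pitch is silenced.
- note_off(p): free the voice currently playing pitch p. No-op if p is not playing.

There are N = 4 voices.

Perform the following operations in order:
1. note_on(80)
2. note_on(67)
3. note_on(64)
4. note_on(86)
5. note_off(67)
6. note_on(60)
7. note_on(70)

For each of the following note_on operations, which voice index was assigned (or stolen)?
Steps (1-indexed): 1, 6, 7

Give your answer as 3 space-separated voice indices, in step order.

Answer: 0 1 0

Derivation:
Op 1: note_on(80): voice 0 is free -> assigned | voices=[80 - - -]
Op 2: note_on(67): voice 1 is free -> assigned | voices=[80 67 - -]
Op 3: note_on(64): voice 2 is free -> assigned | voices=[80 67 64 -]
Op 4: note_on(86): voice 3 is free -> assigned | voices=[80 67 64 86]
Op 5: note_off(67): free voice 1 | voices=[80 - 64 86]
Op 6: note_on(60): voice 1 is free -> assigned | voices=[80 60 64 86]
Op 7: note_on(70): all voices busy, STEAL voice 0 (pitch 80, oldest) -> assign | voices=[70 60 64 86]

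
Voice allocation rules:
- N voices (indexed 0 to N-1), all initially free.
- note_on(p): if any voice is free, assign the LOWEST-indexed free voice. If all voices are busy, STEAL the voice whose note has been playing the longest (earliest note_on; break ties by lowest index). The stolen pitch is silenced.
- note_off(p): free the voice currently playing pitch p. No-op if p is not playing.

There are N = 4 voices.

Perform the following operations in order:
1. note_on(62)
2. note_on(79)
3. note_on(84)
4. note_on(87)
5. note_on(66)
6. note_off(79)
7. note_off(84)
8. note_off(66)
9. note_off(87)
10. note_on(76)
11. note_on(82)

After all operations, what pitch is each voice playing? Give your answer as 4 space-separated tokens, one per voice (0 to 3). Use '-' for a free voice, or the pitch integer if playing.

Answer: 76 82 - -

Derivation:
Op 1: note_on(62): voice 0 is free -> assigned | voices=[62 - - -]
Op 2: note_on(79): voice 1 is free -> assigned | voices=[62 79 - -]
Op 3: note_on(84): voice 2 is free -> assigned | voices=[62 79 84 -]
Op 4: note_on(87): voice 3 is free -> assigned | voices=[62 79 84 87]
Op 5: note_on(66): all voices busy, STEAL voice 0 (pitch 62, oldest) -> assign | voices=[66 79 84 87]
Op 6: note_off(79): free voice 1 | voices=[66 - 84 87]
Op 7: note_off(84): free voice 2 | voices=[66 - - 87]
Op 8: note_off(66): free voice 0 | voices=[- - - 87]
Op 9: note_off(87): free voice 3 | voices=[- - - -]
Op 10: note_on(76): voice 0 is free -> assigned | voices=[76 - - -]
Op 11: note_on(82): voice 1 is free -> assigned | voices=[76 82 - -]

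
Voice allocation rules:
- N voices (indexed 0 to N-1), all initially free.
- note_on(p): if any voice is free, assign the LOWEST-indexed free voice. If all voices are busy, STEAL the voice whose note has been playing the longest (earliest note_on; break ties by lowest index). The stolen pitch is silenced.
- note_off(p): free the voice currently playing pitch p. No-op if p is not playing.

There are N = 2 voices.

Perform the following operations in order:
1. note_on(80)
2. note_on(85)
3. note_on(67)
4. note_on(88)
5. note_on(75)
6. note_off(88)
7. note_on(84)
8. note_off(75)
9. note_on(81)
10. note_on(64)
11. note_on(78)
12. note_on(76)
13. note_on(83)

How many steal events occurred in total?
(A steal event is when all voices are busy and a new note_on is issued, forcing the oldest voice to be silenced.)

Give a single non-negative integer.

Op 1: note_on(80): voice 0 is free -> assigned | voices=[80 -]
Op 2: note_on(85): voice 1 is free -> assigned | voices=[80 85]
Op 3: note_on(67): all voices busy, STEAL voice 0 (pitch 80, oldest) -> assign | voices=[67 85]
Op 4: note_on(88): all voices busy, STEAL voice 1 (pitch 85, oldest) -> assign | voices=[67 88]
Op 5: note_on(75): all voices busy, STEAL voice 0 (pitch 67, oldest) -> assign | voices=[75 88]
Op 6: note_off(88): free voice 1 | voices=[75 -]
Op 7: note_on(84): voice 1 is free -> assigned | voices=[75 84]
Op 8: note_off(75): free voice 0 | voices=[- 84]
Op 9: note_on(81): voice 0 is free -> assigned | voices=[81 84]
Op 10: note_on(64): all voices busy, STEAL voice 1 (pitch 84, oldest) -> assign | voices=[81 64]
Op 11: note_on(78): all voices busy, STEAL voice 0 (pitch 81, oldest) -> assign | voices=[78 64]
Op 12: note_on(76): all voices busy, STEAL voice 1 (pitch 64, oldest) -> assign | voices=[78 76]
Op 13: note_on(83): all voices busy, STEAL voice 0 (pitch 78, oldest) -> assign | voices=[83 76]

Answer: 7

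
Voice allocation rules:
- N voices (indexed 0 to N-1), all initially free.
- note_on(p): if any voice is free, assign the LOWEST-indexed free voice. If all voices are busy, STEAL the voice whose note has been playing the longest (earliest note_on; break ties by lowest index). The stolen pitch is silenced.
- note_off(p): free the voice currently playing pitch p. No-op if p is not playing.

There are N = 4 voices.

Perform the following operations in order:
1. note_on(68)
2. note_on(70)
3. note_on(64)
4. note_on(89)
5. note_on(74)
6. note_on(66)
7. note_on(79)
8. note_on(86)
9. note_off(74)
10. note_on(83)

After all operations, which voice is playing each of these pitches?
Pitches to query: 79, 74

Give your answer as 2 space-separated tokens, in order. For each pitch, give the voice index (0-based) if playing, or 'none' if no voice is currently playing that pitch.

Op 1: note_on(68): voice 0 is free -> assigned | voices=[68 - - -]
Op 2: note_on(70): voice 1 is free -> assigned | voices=[68 70 - -]
Op 3: note_on(64): voice 2 is free -> assigned | voices=[68 70 64 -]
Op 4: note_on(89): voice 3 is free -> assigned | voices=[68 70 64 89]
Op 5: note_on(74): all voices busy, STEAL voice 0 (pitch 68, oldest) -> assign | voices=[74 70 64 89]
Op 6: note_on(66): all voices busy, STEAL voice 1 (pitch 70, oldest) -> assign | voices=[74 66 64 89]
Op 7: note_on(79): all voices busy, STEAL voice 2 (pitch 64, oldest) -> assign | voices=[74 66 79 89]
Op 8: note_on(86): all voices busy, STEAL voice 3 (pitch 89, oldest) -> assign | voices=[74 66 79 86]
Op 9: note_off(74): free voice 0 | voices=[- 66 79 86]
Op 10: note_on(83): voice 0 is free -> assigned | voices=[83 66 79 86]

Answer: 2 none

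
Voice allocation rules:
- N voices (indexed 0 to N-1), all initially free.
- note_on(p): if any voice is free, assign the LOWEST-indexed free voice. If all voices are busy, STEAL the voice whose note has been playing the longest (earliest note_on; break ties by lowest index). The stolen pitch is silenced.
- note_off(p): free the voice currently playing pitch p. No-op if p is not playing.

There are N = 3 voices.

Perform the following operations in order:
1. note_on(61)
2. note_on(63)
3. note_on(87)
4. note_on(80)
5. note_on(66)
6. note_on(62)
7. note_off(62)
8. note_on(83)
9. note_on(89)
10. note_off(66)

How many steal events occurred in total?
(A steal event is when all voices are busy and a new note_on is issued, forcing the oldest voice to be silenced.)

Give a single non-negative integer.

Op 1: note_on(61): voice 0 is free -> assigned | voices=[61 - -]
Op 2: note_on(63): voice 1 is free -> assigned | voices=[61 63 -]
Op 3: note_on(87): voice 2 is free -> assigned | voices=[61 63 87]
Op 4: note_on(80): all voices busy, STEAL voice 0 (pitch 61, oldest) -> assign | voices=[80 63 87]
Op 5: note_on(66): all voices busy, STEAL voice 1 (pitch 63, oldest) -> assign | voices=[80 66 87]
Op 6: note_on(62): all voices busy, STEAL voice 2 (pitch 87, oldest) -> assign | voices=[80 66 62]
Op 7: note_off(62): free voice 2 | voices=[80 66 -]
Op 8: note_on(83): voice 2 is free -> assigned | voices=[80 66 83]
Op 9: note_on(89): all voices busy, STEAL voice 0 (pitch 80, oldest) -> assign | voices=[89 66 83]
Op 10: note_off(66): free voice 1 | voices=[89 - 83]

Answer: 4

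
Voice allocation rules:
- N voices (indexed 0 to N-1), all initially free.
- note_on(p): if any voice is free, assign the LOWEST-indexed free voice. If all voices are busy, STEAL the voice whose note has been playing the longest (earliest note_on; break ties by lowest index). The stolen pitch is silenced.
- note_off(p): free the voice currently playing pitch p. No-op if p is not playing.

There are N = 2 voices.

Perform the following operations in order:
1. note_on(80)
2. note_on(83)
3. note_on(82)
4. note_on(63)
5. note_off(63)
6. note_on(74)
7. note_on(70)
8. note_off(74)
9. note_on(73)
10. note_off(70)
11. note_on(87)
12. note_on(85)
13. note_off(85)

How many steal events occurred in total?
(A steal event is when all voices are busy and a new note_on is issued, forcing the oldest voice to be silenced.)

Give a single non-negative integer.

Answer: 4

Derivation:
Op 1: note_on(80): voice 0 is free -> assigned | voices=[80 -]
Op 2: note_on(83): voice 1 is free -> assigned | voices=[80 83]
Op 3: note_on(82): all voices busy, STEAL voice 0 (pitch 80, oldest) -> assign | voices=[82 83]
Op 4: note_on(63): all voices busy, STEAL voice 1 (pitch 83, oldest) -> assign | voices=[82 63]
Op 5: note_off(63): free voice 1 | voices=[82 -]
Op 6: note_on(74): voice 1 is free -> assigned | voices=[82 74]
Op 7: note_on(70): all voices busy, STEAL voice 0 (pitch 82, oldest) -> assign | voices=[70 74]
Op 8: note_off(74): free voice 1 | voices=[70 -]
Op 9: note_on(73): voice 1 is free -> assigned | voices=[70 73]
Op 10: note_off(70): free voice 0 | voices=[- 73]
Op 11: note_on(87): voice 0 is free -> assigned | voices=[87 73]
Op 12: note_on(85): all voices busy, STEAL voice 1 (pitch 73, oldest) -> assign | voices=[87 85]
Op 13: note_off(85): free voice 1 | voices=[87 -]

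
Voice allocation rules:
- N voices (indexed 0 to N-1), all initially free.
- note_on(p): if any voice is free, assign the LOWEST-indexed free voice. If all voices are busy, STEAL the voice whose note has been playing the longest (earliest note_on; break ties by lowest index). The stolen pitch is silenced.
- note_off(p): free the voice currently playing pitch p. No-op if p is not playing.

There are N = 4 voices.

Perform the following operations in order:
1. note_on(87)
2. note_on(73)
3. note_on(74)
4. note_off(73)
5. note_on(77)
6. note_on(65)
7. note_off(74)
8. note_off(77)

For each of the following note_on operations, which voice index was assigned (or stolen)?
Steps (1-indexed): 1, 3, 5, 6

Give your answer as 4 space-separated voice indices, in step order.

Op 1: note_on(87): voice 0 is free -> assigned | voices=[87 - - -]
Op 2: note_on(73): voice 1 is free -> assigned | voices=[87 73 - -]
Op 3: note_on(74): voice 2 is free -> assigned | voices=[87 73 74 -]
Op 4: note_off(73): free voice 1 | voices=[87 - 74 -]
Op 5: note_on(77): voice 1 is free -> assigned | voices=[87 77 74 -]
Op 6: note_on(65): voice 3 is free -> assigned | voices=[87 77 74 65]
Op 7: note_off(74): free voice 2 | voices=[87 77 - 65]
Op 8: note_off(77): free voice 1 | voices=[87 - - 65]

Answer: 0 2 1 3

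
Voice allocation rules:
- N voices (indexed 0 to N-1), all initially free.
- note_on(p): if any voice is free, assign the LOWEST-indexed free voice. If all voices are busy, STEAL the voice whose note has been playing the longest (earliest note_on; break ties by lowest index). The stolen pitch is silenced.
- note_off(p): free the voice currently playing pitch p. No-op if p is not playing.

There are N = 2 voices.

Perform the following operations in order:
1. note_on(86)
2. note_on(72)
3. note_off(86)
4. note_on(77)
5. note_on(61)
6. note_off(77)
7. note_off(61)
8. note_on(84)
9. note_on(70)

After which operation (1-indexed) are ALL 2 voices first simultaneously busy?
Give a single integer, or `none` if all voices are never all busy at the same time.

Op 1: note_on(86): voice 0 is free -> assigned | voices=[86 -]
Op 2: note_on(72): voice 1 is free -> assigned | voices=[86 72]
Op 3: note_off(86): free voice 0 | voices=[- 72]
Op 4: note_on(77): voice 0 is free -> assigned | voices=[77 72]
Op 5: note_on(61): all voices busy, STEAL voice 1 (pitch 72, oldest) -> assign | voices=[77 61]
Op 6: note_off(77): free voice 0 | voices=[- 61]
Op 7: note_off(61): free voice 1 | voices=[- -]
Op 8: note_on(84): voice 0 is free -> assigned | voices=[84 -]
Op 9: note_on(70): voice 1 is free -> assigned | voices=[84 70]

Answer: 2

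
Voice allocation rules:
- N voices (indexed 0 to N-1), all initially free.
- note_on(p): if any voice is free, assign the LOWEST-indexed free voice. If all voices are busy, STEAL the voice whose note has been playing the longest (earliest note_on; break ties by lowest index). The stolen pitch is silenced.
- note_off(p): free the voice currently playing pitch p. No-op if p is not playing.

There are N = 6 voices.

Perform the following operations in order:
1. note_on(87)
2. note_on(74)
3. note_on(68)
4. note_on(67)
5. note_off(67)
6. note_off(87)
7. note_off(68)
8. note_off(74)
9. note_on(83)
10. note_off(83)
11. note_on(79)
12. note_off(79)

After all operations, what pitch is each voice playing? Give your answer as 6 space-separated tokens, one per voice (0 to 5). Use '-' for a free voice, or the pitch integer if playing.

Op 1: note_on(87): voice 0 is free -> assigned | voices=[87 - - - - -]
Op 2: note_on(74): voice 1 is free -> assigned | voices=[87 74 - - - -]
Op 3: note_on(68): voice 2 is free -> assigned | voices=[87 74 68 - - -]
Op 4: note_on(67): voice 3 is free -> assigned | voices=[87 74 68 67 - -]
Op 5: note_off(67): free voice 3 | voices=[87 74 68 - - -]
Op 6: note_off(87): free voice 0 | voices=[- 74 68 - - -]
Op 7: note_off(68): free voice 2 | voices=[- 74 - - - -]
Op 8: note_off(74): free voice 1 | voices=[- - - - - -]
Op 9: note_on(83): voice 0 is free -> assigned | voices=[83 - - - - -]
Op 10: note_off(83): free voice 0 | voices=[- - - - - -]
Op 11: note_on(79): voice 0 is free -> assigned | voices=[79 - - - - -]
Op 12: note_off(79): free voice 0 | voices=[- - - - - -]

Answer: - - - - - -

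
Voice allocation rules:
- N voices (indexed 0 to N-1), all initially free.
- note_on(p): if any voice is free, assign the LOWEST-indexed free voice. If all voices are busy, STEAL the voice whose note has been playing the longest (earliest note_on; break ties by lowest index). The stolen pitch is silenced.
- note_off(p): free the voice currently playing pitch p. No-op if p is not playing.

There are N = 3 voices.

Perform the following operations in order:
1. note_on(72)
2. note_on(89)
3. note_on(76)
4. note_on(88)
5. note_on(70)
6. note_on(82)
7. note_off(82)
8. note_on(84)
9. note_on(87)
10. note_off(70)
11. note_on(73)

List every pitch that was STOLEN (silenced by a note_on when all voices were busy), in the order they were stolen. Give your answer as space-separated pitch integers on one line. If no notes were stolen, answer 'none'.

Op 1: note_on(72): voice 0 is free -> assigned | voices=[72 - -]
Op 2: note_on(89): voice 1 is free -> assigned | voices=[72 89 -]
Op 3: note_on(76): voice 2 is free -> assigned | voices=[72 89 76]
Op 4: note_on(88): all voices busy, STEAL voice 0 (pitch 72, oldest) -> assign | voices=[88 89 76]
Op 5: note_on(70): all voices busy, STEAL voice 1 (pitch 89, oldest) -> assign | voices=[88 70 76]
Op 6: note_on(82): all voices busy, STEAL voice 2 (pitch 76, oldest) -> assign | voices=[88 70 82]
Op 7: note_off(82): free voice 2 | voices=[88 70 -]
Op 8: note_on(84): voice 2 is free -> assigned | voices=[88 70 84]
Op 9: note_on(87): all voices busy, STEAL voice 0 (pitch 88, oldest) -> assign | voices=[87 70 84]
Op 10: note_off(70): free voice 1 | voices=[87 - 84]
Op 11: note_on(73): voice 1 is free -> assigned | voices=[87 73 84]

Answer: 72 89 76 88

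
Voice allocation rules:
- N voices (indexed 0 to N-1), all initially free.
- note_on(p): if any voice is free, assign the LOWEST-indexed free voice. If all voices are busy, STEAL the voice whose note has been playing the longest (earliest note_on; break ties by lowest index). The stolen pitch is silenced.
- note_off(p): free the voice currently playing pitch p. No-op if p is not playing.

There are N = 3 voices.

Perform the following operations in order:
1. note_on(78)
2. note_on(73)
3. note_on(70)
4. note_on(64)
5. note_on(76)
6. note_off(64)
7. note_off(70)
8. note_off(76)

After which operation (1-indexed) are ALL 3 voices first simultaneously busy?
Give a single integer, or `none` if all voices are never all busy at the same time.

Answer: 3

Derivation:
Op 1: note_on(78): voice 0 is free -> assigned | voices=[78 - -]
Op 2: note_on(73): voice 1 is free -> assigned | voices=[78 73 -]
Op 3: note_on(70): voice 2 is free -> assigned | voices=[78 73 70]
Op 4: note_on(64): all voices busy, STEAL voice 0 (pitch 78, oldest) -> assign | voices=[64 73 70]
Op 5: note_on(76): all voices busy, STEAL voice 1 (pitch 73, oldest) -> assign | voices=[64 76 70]
Op 6: note_off(64): free voice 0 | voices=[- 76 70]
Op 7: note_off(70): free voice 2 | voices=[- 76 -]
Op 8: note_off(76): free voice 1 | voices=[- - -]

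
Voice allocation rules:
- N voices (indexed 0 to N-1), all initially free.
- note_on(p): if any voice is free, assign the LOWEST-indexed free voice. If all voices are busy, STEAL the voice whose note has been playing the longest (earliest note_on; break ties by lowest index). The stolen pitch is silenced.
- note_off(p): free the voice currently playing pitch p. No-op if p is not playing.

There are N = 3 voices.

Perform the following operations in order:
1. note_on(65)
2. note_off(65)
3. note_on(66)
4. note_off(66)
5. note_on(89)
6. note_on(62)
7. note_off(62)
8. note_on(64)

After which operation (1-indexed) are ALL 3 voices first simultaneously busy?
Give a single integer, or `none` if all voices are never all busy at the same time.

Op 1: note_on(65): voice 0 is free -> assigned | voices=[65 - -]
Op 2: note_off(65): free voice 0 | voices=[- - -]
Op 3: note_on(66): voice 0 is free -> assigned | voices=[66 - -]
Op 4: note_off(66): free voice 0 | voices=[- - -]
Op 5: note_on(89): voice 0 is free -> assigned | voices=[89 - -]
Op 6: note_on(62): voice 1 is free -> assigned | voices=[89 62 -]
Op 7: note_off(62): free voice 1 | voices=[89 - -]
Op 8: note_on(64): voice 1 is free -> assigned | voices=[89 64 -]

Answer: none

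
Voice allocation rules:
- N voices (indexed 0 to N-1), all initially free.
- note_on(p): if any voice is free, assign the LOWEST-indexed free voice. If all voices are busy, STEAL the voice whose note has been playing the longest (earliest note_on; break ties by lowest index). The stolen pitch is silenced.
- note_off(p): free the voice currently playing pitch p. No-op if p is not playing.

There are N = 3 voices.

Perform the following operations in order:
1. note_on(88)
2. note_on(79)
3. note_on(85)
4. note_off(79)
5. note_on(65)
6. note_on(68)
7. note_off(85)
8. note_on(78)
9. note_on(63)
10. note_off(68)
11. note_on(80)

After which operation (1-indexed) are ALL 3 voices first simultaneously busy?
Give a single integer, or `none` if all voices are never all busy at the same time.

Op 1: note_on(88): voice 0 is free -> assigned | voices=[88 - -]
Op 2: note_on(79): voice 1 is free -> assigned | voices=[88 79 -]
Op 3: note_on(85): voice 2 is free -> assigned | voices=[88 79 85]
Op 4: note_off(79): free voice 1 | voices=[88 - 85]
Op 5: note_on(65): voice 1 is free -> assigned | voices=[88 65 85]
Op 6: note_on(68): all voices busy, STEAL voice 0 (pitch 88, oldest) -> assign | voices=[68 65 85]
Op 7: note_off(85): free voice 2 | voices=[68 65 -]
Op 8: note_on(78): voice 2 is free -> assigned | voices=[68 65 78]
Op 9: note_on(63): all voices busy, STEAL voice 1 (pitch 65, oldest) -> assign | voices=[68 63 78]
Op 10: note_off(68): free voice 0 | voices=[- 63 78]
Op 11: note_on(80): voice 0 is free -> assigned | voices=[80 63 78]

Answer: 3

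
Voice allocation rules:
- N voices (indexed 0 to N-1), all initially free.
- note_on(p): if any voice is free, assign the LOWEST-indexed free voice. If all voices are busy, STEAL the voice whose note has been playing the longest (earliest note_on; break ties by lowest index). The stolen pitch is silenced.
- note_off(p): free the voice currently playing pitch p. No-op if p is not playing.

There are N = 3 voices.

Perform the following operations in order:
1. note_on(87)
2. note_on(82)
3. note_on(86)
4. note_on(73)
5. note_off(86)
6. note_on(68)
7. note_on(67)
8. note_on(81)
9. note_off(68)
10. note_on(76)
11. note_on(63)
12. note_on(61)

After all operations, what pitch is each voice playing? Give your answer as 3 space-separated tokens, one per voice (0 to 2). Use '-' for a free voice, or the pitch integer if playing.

Answer: 61 63 76

Derivation:
Op 1: note_on(87): voice 0 is free -> assigned | voices=[87 - -]
Op 2: note_on(82): voice 1 is free -> assigned | voices=[87 82 -]
Op 3: note_on(86): voice 2 is free -> assigned | voices=[87 82 86]
Op 4: note_on(73): all voices busy, STEAL voice 0 (pitch 87, oldest) -> assign | voices=[73 82 86]
Op 5: note_off(86): free voice 2 | voices=[73 82 -]
Op 6: note_on(68): voice 2 is free -> assigned | voices=[73 82 68]
Op 7: note_on(67): all voices busy, STEAL voice 1 (pitch 82, oldest) -> assign | voices=[73 67 68]
Op 8: note_on(81): all voices busy, STEAL voice 0 (pitch 73, oldest) -> assign | voices=[81 67 68]
Op 9: note_off(68): free voice 2 | voices=[81 67 -]
Op 10: note_on(76): voice 2 is free -> assigned | voices=[81 67 76]
Op 11: note_on(63): all voices busy, STEAL voice 1 (pitch 67, oldest) -> assign | voices=[81 63 76]
Op 12: note_on(61): all voices busy, STEAL voice 0 (pitch 81, oldest) -> assign | voices=[61 63 76]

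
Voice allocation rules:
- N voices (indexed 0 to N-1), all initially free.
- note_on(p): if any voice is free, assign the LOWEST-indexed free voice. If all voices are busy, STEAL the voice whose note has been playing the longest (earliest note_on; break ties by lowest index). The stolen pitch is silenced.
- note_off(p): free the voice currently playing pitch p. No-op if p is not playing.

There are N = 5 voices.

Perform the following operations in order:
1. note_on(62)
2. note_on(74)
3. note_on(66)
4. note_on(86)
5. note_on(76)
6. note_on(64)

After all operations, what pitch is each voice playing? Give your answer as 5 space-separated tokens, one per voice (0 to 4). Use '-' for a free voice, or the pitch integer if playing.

Answer: 64 74 66 86 76

Derivation:
Op 1: note_on(62): voice 0 is free -> assigned | voices=[62 - - - -]
Op 2: note_on(74): voice 1 is free -> assigned | voices=[62 74 - - -]
Op 3: note_on(66): voice 2 is free -> assigned | voices=[62 74 66 - -]
Op 4: note_on(86): voice 3 is free -> assigned | voices=[62 74 66 86 -]
Op 5: note_on(76): voice 4 is free -> assigned | voices=[62 74 66 86 76]
Op 6: note_on(64): all voices busy, STEAL voice 0 (pitch 62, oldest) -> assign | voices=[64 74 66 86 76]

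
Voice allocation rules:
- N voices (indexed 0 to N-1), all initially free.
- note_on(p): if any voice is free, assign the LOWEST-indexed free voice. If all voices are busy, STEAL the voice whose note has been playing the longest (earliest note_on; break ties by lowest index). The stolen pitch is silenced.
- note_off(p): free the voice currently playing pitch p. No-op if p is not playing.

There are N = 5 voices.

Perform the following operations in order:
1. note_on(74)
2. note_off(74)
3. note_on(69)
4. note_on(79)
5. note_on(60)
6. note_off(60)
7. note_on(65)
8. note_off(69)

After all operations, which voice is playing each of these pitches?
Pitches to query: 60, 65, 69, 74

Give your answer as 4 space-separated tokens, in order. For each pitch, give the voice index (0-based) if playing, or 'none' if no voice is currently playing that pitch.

Op 1: note_on(74): voice 0 is free -> assigned | voices=[74 - - - -]
Op 2: note_off(74): free voice 0 | voices=[- - - - -]
Op 3: note_on(69): voice 0 is free -> assigned | voices=[69 - - - -]
Op 4: note_on(79): voice 1 is free -> assigned | voices=[69 79 - - -]
Op 5: note_on(60): voice 2 is free -> assigned | voices=[69 79 60 - -]
Op 6: note_off(60): free voice 2 | voices=[69 79 - - -]
Op 7: note_on(65): voice 2 is free -> assigned | voices=[69 79 65 - -]
Op 8: note_off(69): free voice 0 | voices=[- 79 65 - -]

Answer: none 2 none none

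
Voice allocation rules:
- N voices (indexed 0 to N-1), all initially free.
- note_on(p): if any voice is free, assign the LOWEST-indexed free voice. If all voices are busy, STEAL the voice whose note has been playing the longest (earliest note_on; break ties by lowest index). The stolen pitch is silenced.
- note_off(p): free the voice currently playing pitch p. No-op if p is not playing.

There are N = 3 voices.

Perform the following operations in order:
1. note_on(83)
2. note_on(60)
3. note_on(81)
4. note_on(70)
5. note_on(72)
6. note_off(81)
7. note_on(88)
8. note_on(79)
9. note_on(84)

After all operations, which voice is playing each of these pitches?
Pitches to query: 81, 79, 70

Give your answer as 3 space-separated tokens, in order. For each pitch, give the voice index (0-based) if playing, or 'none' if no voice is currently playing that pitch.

Answer: none 0 none

Derivation:
Op 1: note_on(83): voice 0 is free -> assigned | voices=[83 - -]
Op 2: note_on(60): voice 1 is free -> assigned | voices=[83 60 -]
Op 3: note_on(81): voice 2 is free -> assigned | voices=[83 60 81]
Op 4: note_on(70): all voices busy, STEAL voice 0 (pitch 83, oldest) -> assign | voices=[70 60 81]
Op 5: note_on(72): all voices busy, STEAL voice 1 (pitch 60, oldest) -> assign | voices=[70 72 81]
Op 6: note_off(81): free voice 2 | voices=[70 72 -]
Op 7: note_on(88): voice 2 is free -> assigned | voices=[70 72 88]
Op 8: note_on(79): all voices busy, STEAL voice 0 (pitch 70, oldest) -> assign | voices=[79 72 88]
Op 9: note_on(84): all voices busy, STEAL voice 1 (pitch 72, oldest) -> assign | voices=[79 84 88]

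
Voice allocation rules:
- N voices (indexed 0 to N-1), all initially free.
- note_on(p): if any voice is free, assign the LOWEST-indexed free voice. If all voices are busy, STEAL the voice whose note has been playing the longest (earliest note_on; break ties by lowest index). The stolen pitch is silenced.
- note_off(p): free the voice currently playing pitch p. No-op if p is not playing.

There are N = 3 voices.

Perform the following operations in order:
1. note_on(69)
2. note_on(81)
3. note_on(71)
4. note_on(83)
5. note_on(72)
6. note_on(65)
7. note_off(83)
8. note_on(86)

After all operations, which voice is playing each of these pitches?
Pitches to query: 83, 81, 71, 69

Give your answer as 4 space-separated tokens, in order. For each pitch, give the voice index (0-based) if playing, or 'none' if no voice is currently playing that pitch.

Answer: none none none none

Derivation:
Op 1: note_on(69): voice 0 is free -> assigned | voices=[69 - -]
Op 2: note_on(81): voice 1 is free -> assigned | voices=[69 81 -]
Op 3: note_on(71): voice 2 is free -> assigned | voices=[69 81 71]
Op 4: note_on(83): all voices busy, STEAL voice 0 (pitch 69, oldest) -> assign | voices=[83 81 71]
Op 5: note_on(72): all voices busy, STEAL voice 1 (pitch 81, oldest) -> assign | voices=[83 72 71]
Op 6: note_on(65): all voices busy, STEAL voice 2 (pitch 71, oldest) -> assign | voices=[83 72 65]
Op 7: note_off(83): free voice 0 | voices=[- 72 65]
Op 8: note_on(86): voice 0 is free -> assigned | voices=[86 72 65]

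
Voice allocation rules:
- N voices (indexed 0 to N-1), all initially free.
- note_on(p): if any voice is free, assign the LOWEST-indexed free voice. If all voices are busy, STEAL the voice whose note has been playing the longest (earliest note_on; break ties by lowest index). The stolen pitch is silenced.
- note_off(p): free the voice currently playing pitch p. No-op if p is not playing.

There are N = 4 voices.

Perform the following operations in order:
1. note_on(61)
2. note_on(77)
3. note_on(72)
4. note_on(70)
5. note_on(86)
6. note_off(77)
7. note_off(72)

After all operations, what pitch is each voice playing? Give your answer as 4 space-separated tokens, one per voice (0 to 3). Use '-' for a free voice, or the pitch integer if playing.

Op 1: note_on(61): voice 0 is free -> assigned | voices=[61 - - -]
Op 2: note_on(77): voice 1 is free -> assigned | voices=[61 77 - -]
Op 3: note_on(72): voice 2 is free -> assigned | voices=[61 77 72 -]
Op 4: note_on(70): voice 3 is free -> assigned | voices=[61 77 72 70]
Op 5: note_on(86): all voices busy, STEAL voice 0 (pitch 61, oldest) -> assign | voices=[86 77 72 70]
Op 6: note_off(77): free voice 1 | voices=[86 - 72 70]
Op 7: note_off(72): free voice 2 | voices=[86 - - 70]

Answer: 86 - - 70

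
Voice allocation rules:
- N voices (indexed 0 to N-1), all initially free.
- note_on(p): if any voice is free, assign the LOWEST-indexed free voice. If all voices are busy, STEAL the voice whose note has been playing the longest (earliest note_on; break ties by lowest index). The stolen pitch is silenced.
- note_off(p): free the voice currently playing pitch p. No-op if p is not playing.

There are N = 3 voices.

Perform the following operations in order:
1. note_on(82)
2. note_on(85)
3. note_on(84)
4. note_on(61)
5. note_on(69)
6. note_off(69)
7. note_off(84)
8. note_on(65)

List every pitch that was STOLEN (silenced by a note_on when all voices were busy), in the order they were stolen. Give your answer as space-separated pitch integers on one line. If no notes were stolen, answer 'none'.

Answer: 82 85

Derivation:
Op 1: note_on(82): voice 0 is free -> assigned | voices=[82 - -]
Op 2: note_on(85): voice 1 is free -> assigned | voices=[82 85 -]
Op 3: note_on(84): voice 2 is free -> assigned | voices=[82 85 84]
Op 4: note_on(61): all voices busy, STEAL voice 0 (pitch 82, oldest) -> assign | voices=[61 85 84]
Op 5: note_on(69): all voices busy, STEAL voice 1 (pitch 85, oldest) -> assign | voices=[61 69 84]
Op 6: note_off(69): free voice 1 | voices=[61 - 84]
Op 7: note_off(84): free voice 2 | voices=[61 - -]
Op 8: note_on(65): voice 1 is free -> assigned | voices=[61 65 -]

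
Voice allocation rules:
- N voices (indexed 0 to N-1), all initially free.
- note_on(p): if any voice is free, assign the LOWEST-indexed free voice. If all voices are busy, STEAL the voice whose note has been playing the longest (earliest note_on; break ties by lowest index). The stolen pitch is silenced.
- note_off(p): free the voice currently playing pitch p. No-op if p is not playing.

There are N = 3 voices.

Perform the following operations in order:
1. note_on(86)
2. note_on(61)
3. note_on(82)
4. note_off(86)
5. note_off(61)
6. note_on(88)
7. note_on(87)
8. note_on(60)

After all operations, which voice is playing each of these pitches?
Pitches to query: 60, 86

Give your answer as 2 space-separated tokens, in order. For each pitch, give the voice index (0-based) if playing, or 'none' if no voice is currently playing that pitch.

Answer: 2 none

Derivation:
Op 1: note_on(86): voice 0 is free -> assigned | voices=[86 - -]
Op 2: note_on(61): voice 1 is free -> assigned | voices=[86 61 -]
Op 3: note_on(82): voice 2 is free -> assigned | voices=[86 61 82]
Op 4: note_off(86): free voice 0 | voices=[- 61 82]
Op 5: note_off(61): free voice 1 | voices=[- - 82]
Op 6: note_on(88): voice 0 is free -> assigned | voices=[88 - 82]
Op 7: note_on(87): voice 1 is free -> assigned | voices=[88 87 82]
Op 8: note_on(60): all voices busy, STEAL voice 2 (pitch 82, oldest) -> assign | voices=[88 87 60]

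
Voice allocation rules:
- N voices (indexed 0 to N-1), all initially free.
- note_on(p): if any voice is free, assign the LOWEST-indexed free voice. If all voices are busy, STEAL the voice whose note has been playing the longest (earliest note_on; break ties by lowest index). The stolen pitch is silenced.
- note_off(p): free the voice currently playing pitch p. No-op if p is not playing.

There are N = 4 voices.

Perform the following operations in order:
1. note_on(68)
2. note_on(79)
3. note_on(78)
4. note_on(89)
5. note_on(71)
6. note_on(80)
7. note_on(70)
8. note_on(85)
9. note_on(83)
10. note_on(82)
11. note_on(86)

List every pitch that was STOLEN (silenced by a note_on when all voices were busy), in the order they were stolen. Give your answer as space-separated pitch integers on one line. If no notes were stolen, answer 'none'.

Op 1: note_on(68): voice 0 is free -> assigned | voices=[68 - - -]
Op 2: note_on(79): voice 1 is free -> assigned | voices=[68 79 - -]
Op 3: note_on(78): voice 2 is free -> assigned | voices=[68 79 78 -]
Op 4: note_on(89): voice 3 is free -> assigned | voices=[68 79 78 89]
Op 5: note_on(71): all voices busy, STEAL voice 0 (pitch 68, oldest) -> assign | voices=[71 79 78 89]
Op 6: note_on(80): all voices busy, STEAL voice 1 (pitch 79, oldest) -> assign | voices=[71 80 78 89]
Op 7: note_on(70): all voices busy, STEAL voice 2 (pitch 78, oldest) -> assign | voices=[71 80 70 89]
Op 8: note_on(85): all voices busy, STEAL voice 3 (pitch 89, oldest) -> assign | voices=[71 80 70 85]
Op 9: note_on(83): all voices busy, STEAL voice 0 (pitch 71, oldest) -> assign | voices=[83 80 70 85]
Op 10: note_on(82): all voices busy, STEAL voice 1 (pitch 80, oldest) -> assign | voices=[83 82 70 85]
Op 11: note_on(86): all voices busy, STEAL voice 2 (pitch 70, oldest) -> assign | voices=[83 82 86 85]

Answer: 68 79 78 89 71 80 70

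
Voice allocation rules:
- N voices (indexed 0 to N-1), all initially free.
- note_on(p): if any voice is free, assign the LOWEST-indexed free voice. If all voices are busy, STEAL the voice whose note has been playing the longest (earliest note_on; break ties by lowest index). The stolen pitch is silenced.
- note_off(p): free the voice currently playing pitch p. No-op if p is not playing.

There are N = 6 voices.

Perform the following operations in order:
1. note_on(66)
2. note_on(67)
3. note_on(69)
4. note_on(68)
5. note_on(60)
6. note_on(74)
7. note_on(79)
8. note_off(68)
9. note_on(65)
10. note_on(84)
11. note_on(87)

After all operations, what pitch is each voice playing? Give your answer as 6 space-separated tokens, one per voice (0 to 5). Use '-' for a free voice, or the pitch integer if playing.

Op 1: note_on(66): voice 0 is free -> assigned | voices=[66 - - - - -]
Op 2: note_on(67): voice 1 is free -> assigned | voices=[66 67 - - - -]
Op 3: note_on(69): voice 2 is free -> assigned | voices=[66 67 69 - - -]
Op 4: note_on(68): voice 3 is free -> assigned | voices=[66 67 69 68 - -]
Op 5: note_on(60): voice 4 is free -> assigned | voices=[66 67 69 68 60 -]
Op 6: note_on(74): voice 5 is free -> assigned | voices=[66 67 69 68 60 74]
Op 7: note_on(79): all voices busy, STEAL voice 0 (pitch 66, oldest) -> assign | voices=[79 67 69 68 60 74]
Op 8: note_off(68): free voice 3 | voices=[79 67 69 - 60 74]
Op 9: note_on(65): voice 3 is free -> assigned | voices=[79 67 69 65 60 74]
Op 10: note_on(84): all voices busy, STEAL voice 1 (pitch 67, oldest) -> assign | voices=[79 84 69 65 60 74]
Op 11: note_on(87): all voices busy, STEAL voice 2 (pitch 69, oldest) -> assign | voices=[79 84 87 65 60 74]

Answer: 79 84 87 65 60 74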